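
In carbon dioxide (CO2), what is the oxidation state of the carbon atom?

The carbon has a double bond to O (2×+1 = +2), a double bond to O (2×+1 = +2).
Oxidation state = +2 + 2 = +4.

+4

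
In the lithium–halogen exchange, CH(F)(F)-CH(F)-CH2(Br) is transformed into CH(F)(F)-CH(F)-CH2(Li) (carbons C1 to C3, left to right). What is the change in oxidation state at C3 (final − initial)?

Before: C3 has 1 bond to C, 2 bonds to H, 1 bond to Br → oxidation state -1.
After: C3 has 1 bond to C, 2 bonds to H, 1 bond to Li → oxidation state -3.
Δ = -3 − (-1) = -2, so this is a reduction at C3.

-2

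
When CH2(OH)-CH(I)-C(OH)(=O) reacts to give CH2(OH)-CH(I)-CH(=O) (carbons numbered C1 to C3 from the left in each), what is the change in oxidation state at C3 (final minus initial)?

Before: C3 has 1 bond to C, 3 bonds to O → oxidation state +3.
After: C3 has 1 bond to C, 1 bond to H, 2 bonds to O → oxidation state +1.
Δ = +1 − (+3) = -2, so this is a reduction at C3.

-2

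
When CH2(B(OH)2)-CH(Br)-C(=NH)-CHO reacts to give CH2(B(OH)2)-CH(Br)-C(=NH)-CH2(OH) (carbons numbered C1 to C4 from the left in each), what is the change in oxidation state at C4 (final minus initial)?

-2

Before: C4 has 1 bond to C, 1 bond to H, 2 bonds to O → oxidation state +1.
After: C4 has 1 bond to C, 2 bonds to H, 1 bond to O → oxidation state -1.
Δ = -1 − (+1) = -2, so this is a reduction at C4.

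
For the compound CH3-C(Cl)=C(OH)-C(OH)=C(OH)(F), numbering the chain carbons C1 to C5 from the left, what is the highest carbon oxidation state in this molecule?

+2

Each bond to a more electronegative atom (O, N, halogen) counts +1, each bond to a less electronegative atom (H, metal, B, Si) counts −1, and each C–C bond counts 0. Tallying each carbon:
C1: 1C, 3H → 0 − 3 = -3
C2: 3C, 1Cl → 0 + 1 = +1
C3: 3C, 1O → 0 + 1 = +1
C4: 3C, 1O → 0 + 1 = +1
C5: 2C, 1O, 1F → 0 + 1 + 1 = +2
The highest value is +2.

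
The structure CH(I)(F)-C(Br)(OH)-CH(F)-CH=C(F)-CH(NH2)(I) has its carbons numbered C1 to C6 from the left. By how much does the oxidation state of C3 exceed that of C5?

C3: 2C, 1H, 1F → 0 − 1 + 1 = 0
C5: 3C, 1F → 0 + 1 = +1
Difference: 0 − (+1) = -1.

-1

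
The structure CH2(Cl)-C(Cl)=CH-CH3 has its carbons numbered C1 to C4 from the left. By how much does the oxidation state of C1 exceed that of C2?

C1: 1C, 2H, 1Cl → 0 − 2 + 1 = -1
C2: 3C, 1Cl → 0 + 1 = +1
Difference: -1 − (+1) = -2.

-2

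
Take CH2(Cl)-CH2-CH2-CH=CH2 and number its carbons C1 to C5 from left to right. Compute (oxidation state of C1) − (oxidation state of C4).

C1: 1C, 2H, 1Cl → 0 − 2 + 1 = -1
C4: 3C, 1H → 0 − 1 = -1
Difference: -1 − (-1) = 0.

0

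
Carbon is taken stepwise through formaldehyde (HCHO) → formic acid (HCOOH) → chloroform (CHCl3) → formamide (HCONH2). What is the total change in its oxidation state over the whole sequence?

Carbon oxidation states along the series — formaldehyde: 0, formic acid: +2, chloroform: +2, formamide: +2.
Net change = +2 − (0) = +2.

+2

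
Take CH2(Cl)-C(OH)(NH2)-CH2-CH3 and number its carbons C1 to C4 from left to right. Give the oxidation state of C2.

+2

C2 has one bond to C (0), one bond to C (0), one bond to O (+1), one bond to N (+1).
Oxidation state = 0 + 0 + 1 + 1 = +2.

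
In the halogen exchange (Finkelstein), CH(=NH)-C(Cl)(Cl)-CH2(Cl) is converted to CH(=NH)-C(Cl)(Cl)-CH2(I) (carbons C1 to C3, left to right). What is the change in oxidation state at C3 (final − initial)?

Before: C3 has 1 bond to C, 2 bonds to H, 1 bond to Cl → oxidation state -1.
After: C3 has 1 bond to C, 2 bonds to H, 1 bond to I → oxidation state -1.
Δ = -1 − (-1) = 0, so no net redox change at C3.

0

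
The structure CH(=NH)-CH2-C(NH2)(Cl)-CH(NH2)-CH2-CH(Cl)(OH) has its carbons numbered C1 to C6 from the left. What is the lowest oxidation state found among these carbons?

Count +1 for every bond to an atom more electronegative than carbon and −1 for every bond to one less electronegative; C–C bonds are 0. Tallying each carbon:
C1: 1C, 1H, 2N → 0 − 1 + 2 = +1
C2: 2C, 2H → 0 − 2 = -2
C3: 2C, 1N, 1Cl → 0 + 1 + 1 = +2
C4: 2C, 1H, 1N → 0 − 1 + 1 = 0
C5: 2C, 2H → 0 − 2 = -2
C6: 1C, 1H, 1O, 1Cl → 0 − 1 + 1 + 1 = +1
The lowest value is -2.

-2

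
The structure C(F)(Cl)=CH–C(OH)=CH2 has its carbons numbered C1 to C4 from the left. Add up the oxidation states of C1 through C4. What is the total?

Count +1 for every bond to an atom more electronegative than carbon and −1 for every bond to one less electronegative; C–C bonds are 0. Tallying each carbon:
C1: 2C, 1F, 1Cl → 0 + 1 + 1 = +2
C2: 3C, 1H → 0 − 1 = -1
C3: 3C, 1O → 0 + 1 = +1
C4: 2C, 2H → 0 − 2 = -2
Sum = +2 − 1 + 1 − 2 = 0.

0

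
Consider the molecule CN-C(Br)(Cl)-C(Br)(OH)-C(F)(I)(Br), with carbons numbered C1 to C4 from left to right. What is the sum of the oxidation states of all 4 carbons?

+10

Tallying each carbon's bonds:
C1: 1C, 3N → 0 + 3 = +3
C2: 2C, 1Cl, 1Br → 0 + 1 + 1 = +2
C3: 2C, 1O, 1Br → 0 + 1 + 1 = +2
C4: 1C, 1F, 1Br, 1I → 0 + 1 + 1 + 1 = +3
Sum = +3 + 2 + 2 + 3 = +10.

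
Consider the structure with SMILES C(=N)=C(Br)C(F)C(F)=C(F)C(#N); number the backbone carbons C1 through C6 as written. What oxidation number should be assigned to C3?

0

C3 has one bond to C (0), one bond to C (0), one bond to H (-1), one bond to F (+1).
Oxidation state = 0 + 0 − 1 + 1 = 0.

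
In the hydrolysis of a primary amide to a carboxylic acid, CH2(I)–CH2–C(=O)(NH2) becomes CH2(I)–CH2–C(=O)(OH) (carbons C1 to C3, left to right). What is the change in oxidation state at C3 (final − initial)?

Before: C3 has 1 bond to C, 2 bonds to O, 1 bond to N → oxidation state +3.
After: C3 has 1 bond to C, 3 bonds to O → oxidation state +3.
Δ = +3 − (+3) = 0, so no net redox change at C3.

0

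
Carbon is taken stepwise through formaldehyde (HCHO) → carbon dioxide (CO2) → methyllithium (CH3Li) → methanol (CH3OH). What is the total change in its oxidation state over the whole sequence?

-2

Carbon oxidation states along the series — formaldehyde: 0, carbon dioxide: +4, methyllithium: -4, methanol: -2.
Net change = -2 − (0) = -2.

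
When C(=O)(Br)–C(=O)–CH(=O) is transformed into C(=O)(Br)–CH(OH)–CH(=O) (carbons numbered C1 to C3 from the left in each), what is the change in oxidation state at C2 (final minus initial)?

Before: C2 has 2 bonds to C, 2 bonds to O → oxidation state +2.
After: C2 has 2 bonds to C, 1 bond to H, 1 bond to O → oxidation state 0.
Δ = 0 − (+2) = -2, so this is a reduction at C2.

-2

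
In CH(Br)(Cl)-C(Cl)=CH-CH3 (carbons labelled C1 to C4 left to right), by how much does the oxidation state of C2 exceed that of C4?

+4

C2: 3C, 1Cl → 0 + 1 = +1
C4: 1C, 3H → 0 − 3 = -3
Difference: +1 − (-3) = +4.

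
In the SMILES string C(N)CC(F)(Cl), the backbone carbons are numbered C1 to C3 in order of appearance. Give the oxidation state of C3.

C3 has one bond to C (0), one bond to F (+1), one bond to H (-1), one bond to Cl (+1).
Oxidation state = 0 + 1 − 1 + 1 = +1.

+1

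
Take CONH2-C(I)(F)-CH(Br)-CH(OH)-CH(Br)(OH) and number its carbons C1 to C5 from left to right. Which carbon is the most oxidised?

C1

Count +1 for every bond to an atom more electronegative than carbon and −1 for every bond to one less electronegative; C–C bonds are 0. Tallying each carbon:
C1: 1C, 2O, 1N → 0 + 2 + 1 = +3
C2: 2C, 1F, 1I → 0 + 1 + 1 = +2
C3: 2C, 1H, 1Br → 0 − 1 + 1 = 0
C4: 2C, 1H, 1O → 0 − 1 + 1 = 0
C5: 1C, 1H, 1O, 1Br → 0 − 1 + 1 + 1 = +1
The most oxidised carbon is C1 at +3.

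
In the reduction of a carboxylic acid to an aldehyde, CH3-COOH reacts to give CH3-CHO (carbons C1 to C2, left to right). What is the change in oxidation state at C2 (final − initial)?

-2

Before: C2 has 1 bond to C, 3 bonds to O → oxidation state +3.
After: C2 has 1 bond to C, 1 bond to H, 2 bonds to O → oxidation state +1.
Δ = +1 − (+3) = -2, so this is a reduction at C2.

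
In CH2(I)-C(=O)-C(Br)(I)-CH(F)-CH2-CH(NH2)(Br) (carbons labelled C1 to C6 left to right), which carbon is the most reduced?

C5

Tallying each carbon's bonds:
C1: 1C, 2H, 1I → 0 − 2 + 1 = -1
C2: 2C, 2O → 0 + 2 = +2
C3: 2C, 1Br, 1I → 0 + 1 + 1 = +2
C4: 2C, 1H, 1F → 0 − 1 + 1 = 0
C5: 2C, 2H → 0 − 2 = -2
C6: 1C, 1H, 1N, 1Br → 0 − 1 + 1 + 1 = +1
The most reduced carbon is C5 at -2.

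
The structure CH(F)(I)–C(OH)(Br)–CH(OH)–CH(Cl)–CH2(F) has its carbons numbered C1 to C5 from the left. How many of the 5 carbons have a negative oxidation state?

1

Each bond to a more electronegative atom (O, N, halogen) counts +1, each bond to a less electronegative atom (H, metal, B, Si) counts −1, and each C–C bond counts 0. Tallying each carbon:
C1: 1C, 1H, 1F, 1I → 0 − 1 + 1 + 1 = +1
C2: 2C, 1O, 1Br → 0 + 1 + 1 = +2
C3: 2C, 1H, 1O → 0 − 1 + 1 = 0
C4: 2C, 1H, 1Cl → 0 − 1 + 1 = 0
C5: 1C, 2H, 1F → 0 − 2 + 1 = -1
1 carbon (C5) meets the condition.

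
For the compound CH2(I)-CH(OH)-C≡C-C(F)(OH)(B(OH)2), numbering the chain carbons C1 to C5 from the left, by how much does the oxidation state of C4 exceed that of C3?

C4: 4C → 0 = 0
C3: 4C → 0 = 0
Difference: 0 − (0) = 0.

0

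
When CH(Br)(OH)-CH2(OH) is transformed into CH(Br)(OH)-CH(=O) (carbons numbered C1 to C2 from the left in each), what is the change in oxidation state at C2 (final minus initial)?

Before: C2 has 1 bond to C, 2 bonds to H, 1 bond to O → oxidation state -1.
After: C2 has 1 bond to C, 1 bond to H, 2 bonds to O → oxidation state +1.
Δ = +1 − (-1) = +2, so this is an oxidation at C2.

+2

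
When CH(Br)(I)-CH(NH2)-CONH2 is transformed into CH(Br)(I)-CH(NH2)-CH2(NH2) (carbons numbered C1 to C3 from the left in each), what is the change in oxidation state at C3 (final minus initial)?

Before: C3 has 1 bond to C, 2 bonds to O, 1 bond to N → oxidation state +3.
After: C3 has 1 bond to C, 2 bonds to H, 1 bond to N → oxidation state -1.
Δ = -1 − (+3) = -4, so this is a reduction at C3.

-4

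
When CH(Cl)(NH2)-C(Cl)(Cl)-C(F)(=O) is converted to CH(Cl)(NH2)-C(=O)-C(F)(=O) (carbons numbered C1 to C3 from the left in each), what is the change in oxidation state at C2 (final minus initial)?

0

Before: C2 has 2 bonds to C, 2 bonds to Cl → oxidation state +2.
After: C2 has 2 bonds to C, 2 bonds to O → oxidation state +2.
Δ = +2 − (+2) = 0, so no net redox change at C2.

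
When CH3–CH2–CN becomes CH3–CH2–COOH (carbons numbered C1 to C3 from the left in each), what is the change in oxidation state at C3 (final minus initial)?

Before: C3 has 1 bond to C, 3 bonds to N → oxidation state +3.
After: C3 has 1 bond to C, 3 bonds to O → oxidation state +3.
Δ = +3 − (+3) = 0, so no net redox change at C3.

0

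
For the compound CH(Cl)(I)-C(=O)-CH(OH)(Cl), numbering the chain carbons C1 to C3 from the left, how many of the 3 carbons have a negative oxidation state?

Tallying each carbon's bonds:
C1: 1C, 1H, 1Cl, 1I → 0 − 1 + 1 + 1 = +1
C2: 2C, 2O → 0 + 2 = +2
C3: 1C, 1H, 1O, 1Cl → 0 − 1 + 1 + 1 = +1
0 carbons meet the condition.

0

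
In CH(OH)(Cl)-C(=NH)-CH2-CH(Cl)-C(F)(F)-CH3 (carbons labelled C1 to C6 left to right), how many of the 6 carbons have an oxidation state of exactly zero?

Tallying each carbon's bonds:
C1: 1C, 1H, 1O, 1Cl → 0 − 1 + 1 + 1 = +1
C2: 2C, 2N → 0 + 2 = +2
C3: 2C, 2H → 0 − 2 = -2
C4: 2C, 1H, 1Cl → 0 − 1 + 1 = 0
C5: 2C, 2F → 0 + 2 = +2
C6: 1C, 3H → 0 − 3 = -3
1 carbon (C4) meets the condition.

1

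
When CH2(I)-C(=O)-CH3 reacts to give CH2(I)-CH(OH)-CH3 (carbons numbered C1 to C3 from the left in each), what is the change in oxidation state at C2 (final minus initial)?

Before: C2 has 2 bonds to C, 2 bonds to O → oxidation state +2.
After: C2 has 2 bonds to C, 1 bond to H, 1 bond to O → oxidation state 0.
Δ = 0 − (+2) = -2, so this is a reduction at C2.

-2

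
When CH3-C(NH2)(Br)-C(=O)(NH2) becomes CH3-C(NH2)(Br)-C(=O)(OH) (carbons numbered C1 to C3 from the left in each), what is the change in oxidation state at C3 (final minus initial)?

Before: C3 has 1 bond to C, 2 bonds to O, 1 bond to N → oxidation state +3.
After: C3 has 1 bond to C, 3 bonds to O → oxidation state +3.
Δ = +3 − (+3) = 0, so no net redox change at C3.

0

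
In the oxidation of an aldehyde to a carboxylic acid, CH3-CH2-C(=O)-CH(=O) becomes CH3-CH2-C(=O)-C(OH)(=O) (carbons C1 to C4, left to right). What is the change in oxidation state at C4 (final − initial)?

Before: C4 has 1 bond to C, 1 bond to H, 2 bonds to O → oxidation state +1.
After: C4 has 1 bond to C, 3 bonds to O → oxidation state +3.
Δ = +3 − (+1) = +2, so this is an oxidation at C4.

+2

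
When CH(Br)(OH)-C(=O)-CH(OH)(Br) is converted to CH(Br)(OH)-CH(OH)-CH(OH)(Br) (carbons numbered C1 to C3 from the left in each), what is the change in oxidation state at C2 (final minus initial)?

Before: C2 has 2 bonds to C, 2 bonds to O → oxidation state +2.
After: C2 has 2 bonds to C, 1 bond to H, 1 bond to O → oxidation state 0.
Δ = 0 − (+2) = -2, so this is a reduction at C2.

-2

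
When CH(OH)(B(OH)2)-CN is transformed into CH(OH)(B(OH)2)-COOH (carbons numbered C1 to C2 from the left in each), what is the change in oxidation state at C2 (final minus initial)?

Before: C2 has 1 bond to C, 3 bonds to N → oxidation state +3.
After: C2 has 1 bond to C, 3 bonds to O → oxidation state +3.
Δ = +3 − (+3) = 0, so no net redox change at C2.

0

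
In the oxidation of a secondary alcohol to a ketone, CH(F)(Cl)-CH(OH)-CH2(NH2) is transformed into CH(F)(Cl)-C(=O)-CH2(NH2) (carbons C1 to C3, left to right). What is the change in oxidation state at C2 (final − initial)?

+2

Before: C2 has 2 bonds to C, 1 bond to H, 1 bond to O → oxidation state 0.
After: C2 has 2 bonds to C, 2 bonds to O → oxidation state +2.
Δ = +2 − (0) = +2, so this is an oxidation at C2.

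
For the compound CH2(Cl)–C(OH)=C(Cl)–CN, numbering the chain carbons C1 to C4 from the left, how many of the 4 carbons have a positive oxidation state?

3

Tallying each carbon's bonds:
C1: 1C, 2H, 1Cl → 0 − 2 + 1 = -1
C2: 3C, 1O → 0 + 1 = +1
C3: 3C, 1Cl → 0 + 1 = +1
C4: 1C, 3N → 0 + 3 = +3
3 carbons (C2, C3, C4) meet the condition.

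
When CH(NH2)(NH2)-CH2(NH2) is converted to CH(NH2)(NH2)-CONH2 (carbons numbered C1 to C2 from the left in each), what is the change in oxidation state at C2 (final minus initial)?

+4

Before: C2 has 1 bond to C, 2 bonds to H, 1 bond to N → oxidation state -1.
After: C2 has 1 bond to C, 2 bonds to O, 1 bond to N → oxidation state +3.
Δ = +3 − (-1) = +4, so this is an oxidation at C2.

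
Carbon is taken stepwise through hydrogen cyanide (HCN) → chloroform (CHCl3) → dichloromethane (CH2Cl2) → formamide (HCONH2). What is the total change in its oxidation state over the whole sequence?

0

Carbon oxidation states along the series — hydrogen cyanide: +2, chloroform: +2, dichloromethane: 0, formamide: +2.
Net change = +2 − (+2) = 0.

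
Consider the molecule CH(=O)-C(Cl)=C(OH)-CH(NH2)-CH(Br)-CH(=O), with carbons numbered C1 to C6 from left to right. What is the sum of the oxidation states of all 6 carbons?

Tallying each carbon's bonds:
C1: 1C, 1H, 2O → 0 − 1 + 2 = +1
C2: 3C, 1Cl → 0 + 1 = +1
C3: 3C, 1O → 0 + 1 = +1
C4: 2C, 1H, 1N → 0 − 1 + 1 = 0
C5: 2C, 1H, 1Br → 0 − 1 + 1 = 0
C6: 1C, 1H, 2O → 0 − 1 + 2 = +1
Sum = +1 + 1 + 1 + 0 + 0 + 1 = +4.

+4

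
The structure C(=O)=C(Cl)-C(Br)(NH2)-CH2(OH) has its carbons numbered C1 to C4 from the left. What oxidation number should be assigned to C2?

+1

Assign +1 per bond to O/N/halogen, −1 per bond to H or an electropositive element, and 0 per bond to carbon.
C2 has a double bond to C (2×0 = 0), one bond to C (0), one bond to Cl (+1).
Oxidation state = 0 + 0 + 1 = +1.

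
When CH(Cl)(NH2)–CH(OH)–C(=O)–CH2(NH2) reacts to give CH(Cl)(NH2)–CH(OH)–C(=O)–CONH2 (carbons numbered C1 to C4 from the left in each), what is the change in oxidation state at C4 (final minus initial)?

+4

Before: C4 has 1 bond to C, 2 bonds to H, 1 bond to N → oxidation state -1.
After: C4 has 1 bond to C, 2 bonds to O, 1 bond to N → oxidation state +3.
Δ = +3 − (-1) = +4, so this is an oxidation at C4.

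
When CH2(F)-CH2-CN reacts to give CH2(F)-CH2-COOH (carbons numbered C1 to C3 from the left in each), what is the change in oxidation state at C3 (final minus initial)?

0

Before: C3 has 1 bond to C, 3 bonds to N → oxidation state +3.
After: C3 has 1 bond to C, 3 bonds to O → oxidation state +3.
Δ = +3 − (+3) = 0, so no net redox change at C3.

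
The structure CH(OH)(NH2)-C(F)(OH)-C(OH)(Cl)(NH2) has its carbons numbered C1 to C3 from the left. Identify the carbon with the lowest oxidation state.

Bonds to more-electronegative neighbours contribute +1 each, bonds to H or metals contribute −1 each, and C–C bonds contribute 0. Tallying each carbon:
C1: 1C, 1H, 1O, 1N → 0 − 1 + 1 + 1 = +1
C2: 2C, 1O, 1F → 0 + 1 + 1 = +2
C3: 1C, 1O, 1N, 1Cl → 0 + 1 + 1 + 1 = +3
The most reduced carbon is C1 at +1.

C1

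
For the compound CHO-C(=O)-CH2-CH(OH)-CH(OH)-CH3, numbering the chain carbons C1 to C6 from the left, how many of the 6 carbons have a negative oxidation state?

2

Tallying each carbon's bonds:
C1: 1C, 1H, 2O → 0 − 1 + 2 = +1
C2: 2C, 2O → 0 + 2 = +2
C3: 2C, 2H → 0 − 2 = -2
C4: 2C, 1H, 1O → 0 − 1 + 1 = 0
C5: 2C, 1H, 1O → 0 − 1 + 1 = 0
C6: 1C, 3H → 0 − 3 = -3
2 carbons (C3, C6) meet the condition.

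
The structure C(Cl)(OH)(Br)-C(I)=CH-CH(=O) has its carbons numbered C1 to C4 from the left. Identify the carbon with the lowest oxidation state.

Count +1 for every bond to an atom more electronegative than carbon and −1 for every bond to one less electronegative; C–C bonds are 0. Tallying each carbon:
C1: 1C, 1O, 1Cl, 1Br → 0 + 1 + 1 + 1 = +3
C2: 3C, 1I → 0 + 1 = +1
C3: 3C, 1H → 0 − 1 = -1
C4: 1C, 1H, 2O → 0 − 1 + 2 = +1
The most reduced carbon is C3 at -1.

C3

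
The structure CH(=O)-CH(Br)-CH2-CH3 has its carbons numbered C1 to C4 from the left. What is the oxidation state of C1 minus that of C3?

C1: 1C, 1H, 2O → 0 − 1 + 2 = +1
C3: 2C, 2H → 0 − 2 = -2
Difference: +1 − (-2) = +3.

+3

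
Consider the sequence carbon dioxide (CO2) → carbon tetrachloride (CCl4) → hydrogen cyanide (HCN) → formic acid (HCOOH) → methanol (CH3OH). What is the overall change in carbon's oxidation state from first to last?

-6

Carbon oxidation states along the series — carbon dioxide: +4, carbon tetrachloride: +4, hydrogen cyanide: +2, formic acid: +2, methanol: -2.
Net change = -2 − (+4) = -6.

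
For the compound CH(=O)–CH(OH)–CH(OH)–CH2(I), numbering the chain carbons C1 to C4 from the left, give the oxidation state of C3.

Bonds to more-electronegative neighbours contribute +1 each, bonds to H or metals contribute −1 each, and C–C bonds contribute 0.
C3 has one bond to C (0), one bond to C (0), one bond to H (-1), one bond to O (+1).
Oxidation state = 0 + 0 − 1 + 1 = 0.

0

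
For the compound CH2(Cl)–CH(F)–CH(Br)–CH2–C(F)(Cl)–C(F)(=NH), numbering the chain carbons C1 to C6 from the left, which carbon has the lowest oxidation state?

C4

Count +1 for every bond to an atom more electronegative than carbon and −1 for every bond to one less electronegative; C–C bonds are 0. Tallying each carbon:
C1: 1C, 2H, 1Cl → 0 − 2 + 1 = -1
C2: 2C, 1H, 1F → 0 − 1 + 1 = 0
C3: 2C, 1H, 1Br → 0 − 1 + 1 = 0
C4: 2C, 2H → 0 − 2 = -2
C5: 2C, 1F, 1Cl → 0 + 1 + 1 = +2
C6: 1C, 2N, 1F → 0 + 2 + 1 = +3
The most reduced carbon is C4 at -2.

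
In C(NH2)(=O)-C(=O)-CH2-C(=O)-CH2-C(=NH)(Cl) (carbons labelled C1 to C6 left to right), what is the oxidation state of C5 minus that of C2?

-4

C5: 2C, 2H → 0 − 2 = -2
C2: 2C, 2O → 0 + 2 = +2
Difference: -2 − (+2) = -4.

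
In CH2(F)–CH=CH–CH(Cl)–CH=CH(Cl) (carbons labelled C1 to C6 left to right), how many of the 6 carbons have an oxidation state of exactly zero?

2

Each bond to a more electronegative atom (O, N, halogen) counts +1, each bond to a less electronegative atom (H, metal, B, Si) counts −1, and each C–C bond counts 0. Tallying each carbon:
C1: 1C, 2H, 1F → 0 − 2 + 1 = -1
C2: 3C, 1H → 0 − 1 = -1
C3: 3C, 1H → 0 − 1 = -1
C4: 2C, 1H, 1Cl → 0 − 1 + 1 = 0
C5: 3C, 1H → 0 − 1 = -1
C6: 2C, 1H, 1Cl → 0 − 1 + 1 = 0
2 carbons (C4, C6) meet the condition.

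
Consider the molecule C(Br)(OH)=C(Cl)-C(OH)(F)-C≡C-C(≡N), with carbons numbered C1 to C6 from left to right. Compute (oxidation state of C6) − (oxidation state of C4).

+3

C6: 1C, 3N → 0 + 3 = +3
C4: 4C → 0 = 0
Difference: +3 − (0) = +3.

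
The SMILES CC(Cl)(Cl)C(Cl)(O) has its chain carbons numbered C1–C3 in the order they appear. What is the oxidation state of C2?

+2

Each bond to a more electronegative atom (O, N, halogen) counts +1, each bond to a less electronegative atom (H, metal, B, Si) counts −1, and each C–C bond counts 0.
C2 has one bond to C (0), one bond to C (0), one bond to Cl (+1), one bond to Cl (+1).
Oxidation state = 0 + 0 + 1 + 1 = +2.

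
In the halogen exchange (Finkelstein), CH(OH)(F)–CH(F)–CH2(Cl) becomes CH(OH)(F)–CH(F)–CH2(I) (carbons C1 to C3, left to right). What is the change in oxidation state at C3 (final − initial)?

Before: C3 has 1 bond to C, 2 bonds to H, 1 bond to Cl → oxidation state -1.
After: C3 has 1 bond to C, 2 bonds to H, 1 bond to I → oxidation state -1.
Δ = -1 − (-1) = 0, so no net redox change at C3.

0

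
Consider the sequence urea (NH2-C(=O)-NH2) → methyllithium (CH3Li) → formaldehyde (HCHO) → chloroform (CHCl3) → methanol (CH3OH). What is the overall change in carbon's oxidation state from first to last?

-6

Carbon oxidation states along the series — urea: +4, methyllithium: -4, formaldehyde: 0, chloroform: +2, methanol: -2.
Net change = -2 − (+4) = -6.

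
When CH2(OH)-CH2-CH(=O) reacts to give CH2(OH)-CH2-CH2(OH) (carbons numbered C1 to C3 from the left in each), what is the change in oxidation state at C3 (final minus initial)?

Before: C3 has 1 bond to C, 1 bond to H, 2 bonds to O → oxidation state +1.
After: C3 has 1 bond to C, 2 bonds to H, 1 bond to O → oxidation state -1.
Δ = -1 − (+1) = -2, so this is a reduction at C3.

-2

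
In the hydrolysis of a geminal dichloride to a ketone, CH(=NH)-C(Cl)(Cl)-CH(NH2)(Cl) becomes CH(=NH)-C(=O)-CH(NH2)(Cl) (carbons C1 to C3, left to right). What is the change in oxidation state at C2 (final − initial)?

Before: C2 has 2 bonds to C, 2 bonds to Cl → oxidation state +2.
After: C2 has 2 bonds to C, 2 bonds to O → oxidation state +2.
Δ = +2 − (+2) = 0, so no net redox change at C2.

0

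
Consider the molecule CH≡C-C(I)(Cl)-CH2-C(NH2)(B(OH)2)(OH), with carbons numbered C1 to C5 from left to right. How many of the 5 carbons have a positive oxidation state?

Bonds to more-electronegative neighbours contribute +1 each, bonds to H or metals contribute −1 each, and C–C bonds contribute 0. Tallying each carbon:
C1: 3C, 1H → 0 − 1 = -1
C2: 4C → 0 = 0
C3: 2C, 1Cl, 1I → 0 + 1 + 1 = +2
C4: 2C, 2H → 0 − 2 = -2
C5: 1C, 1O, 1N, 1B → 0 + 1 + 1 − 1 = +1
2 carbons (C3, C5) meet the condition.

2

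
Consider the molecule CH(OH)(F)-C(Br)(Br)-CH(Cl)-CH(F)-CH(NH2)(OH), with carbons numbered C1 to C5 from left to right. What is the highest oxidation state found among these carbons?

Tallying each carbon's bonds:
C1: 1C, 1H, 1O, 1F → 0 − 1 + 1 + 1 = +1
C2: 2C, 2Br → 0 + 2 = +2
C3: 2C, 1H, 1Cl → 0 − 1 + 1 = 0
C4: 2C, 1H, 1F → 0 − 1 + 1 = 0
C5: 1C, 1H, 1O, 1N → 0 − 1 + 1 + 1 = +1
The highest value is +2.

+2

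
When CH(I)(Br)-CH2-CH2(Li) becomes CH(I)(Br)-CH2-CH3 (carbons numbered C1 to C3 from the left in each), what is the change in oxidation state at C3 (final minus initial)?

0

Before: C3 has 1 bond to C, 2 bonds to H, 1 bond to Li → oxidation state -3.
After: C3 has 1 bond to C, 3 bonds to H → oxidation state -3.
Δ = -3 − (-3) = 0, so no net redox change at C3.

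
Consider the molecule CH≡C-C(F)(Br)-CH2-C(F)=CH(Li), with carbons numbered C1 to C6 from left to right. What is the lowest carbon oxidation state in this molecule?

Tallying each carbon's bonds:
C1: 3C, 1H → 0 − 1 = -1
C2: 4C → 0 = 0
C3: 2C, 1F, 1Br → 0 + 1 + 1 = +2
C4: 2C, 2H → 0 − 2 = -2
C5: 3C, 1F → 0 + 1 = +1
C6: 2C, 1H, 1Li → 0 − 1 − 1 = -2
The lowest value is -2.

-2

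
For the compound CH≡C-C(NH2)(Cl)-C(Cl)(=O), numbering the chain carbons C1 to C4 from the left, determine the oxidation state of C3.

C3 has one bond to C (0), one bond to C (0), one bond to N (+1), one bond to Cl (+1).
Oxidation state = 0 + 0 + 1 + 1 = +2.

+2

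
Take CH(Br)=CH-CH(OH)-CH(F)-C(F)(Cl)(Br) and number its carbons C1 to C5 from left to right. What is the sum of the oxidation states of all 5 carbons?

+2

Each bond to a more electronegative atom (O, N, halogen) counts +1, each bond to a less electronegative atom (H, metal, B, Si) counts −1, and each C–C bond counts 0. Tallying each carbon:
C1: 2C, 1H, 1Br → 0 − 1 + 1 = 0
C2: 3C, 1H → 0 − 1 = -1
C3: 2C, 1H, 1O → 0 − 1 + 1 = 0
C4: 2C, 1H, 1F → 0 − 1 + 1 = 0
C5: 1C, 1F, 1Cl, 1Br → 0 + 1 + 1 + 1 = +3
Sum = 0 − 1 + 0 + 0 + 3 = +2.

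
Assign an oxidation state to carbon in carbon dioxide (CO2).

The carbon has a double bond to O (2×+1 = +2), a double bond to O (2×+1 = +2).
Oxidation state = +2 + 2 = +4.

+4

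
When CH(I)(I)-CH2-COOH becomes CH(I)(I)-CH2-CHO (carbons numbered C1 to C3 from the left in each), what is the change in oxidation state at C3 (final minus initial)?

Before: C3 has 1 bond to C, 3 bonds to O → oxidation state +3.
After: C3 has 1 bond to C, 1 bond to H, 2 bonds to O → oxidation state +1.
Δ = +1 − (+3) = -2, so this is a reduction at C3.

-2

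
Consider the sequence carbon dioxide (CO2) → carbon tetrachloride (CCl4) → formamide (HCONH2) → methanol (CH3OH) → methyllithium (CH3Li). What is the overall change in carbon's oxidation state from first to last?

-8

Carbon oxidation states along the series — carbon dioxide: +4, carbon tetrachloride: +4, formamide: +2, methanol: -2, methyllithium: -4.
Net change = -4 − (+4) = -8.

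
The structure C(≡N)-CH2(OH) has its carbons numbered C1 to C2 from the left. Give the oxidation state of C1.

+3

C1 has one bond to C (0), a triple bond to N (3×+1 = +3).
Oxidation state = 0 + 3 = +3.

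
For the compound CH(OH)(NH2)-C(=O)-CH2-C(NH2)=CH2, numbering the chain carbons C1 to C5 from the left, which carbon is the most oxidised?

Assign +1 per bond to O/N/halogen, −1 per bond to H or an electropositive element, and 0 per bond to carbon. Tallying each carbon:
C1: 1C, 1H, 1O, 1N → 0 − 1 + 1 + 1 = +1
C2: 2C, 2O → 0 + 2 = +2
C3: 2C, 2H → 0 − 2 = -2
C4: 3C, 1N → 0 + 1 = +1
C5: 2C, 2H → 0 − 2 = -2
The most oxidised carbon is C2 at +2.

C2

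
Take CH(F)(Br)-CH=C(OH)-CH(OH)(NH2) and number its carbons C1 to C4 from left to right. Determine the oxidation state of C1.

Count +1 for every bond to an atom more electronegative than carbon and −1 for every bond to one less electronegative; C–C bonds are 0.
C1 has one bond to C (0), one bond to H (-1), one bond to F (+1), one bond to Br (+1).
Oxidation state = 0 − 1 + 1 + 1 = +1.

+1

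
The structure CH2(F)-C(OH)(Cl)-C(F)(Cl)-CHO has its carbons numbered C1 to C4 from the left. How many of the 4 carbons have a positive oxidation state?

3

Tallying each carbon's bonds:
C1: 1C, 2H, 1F → 0 − 2 + 1 = -1
C2: 2C, 1O, 1Cl → 0 + 1 + 1 = +2
C3: 2C, 1F, 1Cl → 0 + 1 + 1 = +2
C4: 1C, 1H, 2O → 0 − 1 + 2 = +1
3 carbons (C2, C3, C4) meet the condition.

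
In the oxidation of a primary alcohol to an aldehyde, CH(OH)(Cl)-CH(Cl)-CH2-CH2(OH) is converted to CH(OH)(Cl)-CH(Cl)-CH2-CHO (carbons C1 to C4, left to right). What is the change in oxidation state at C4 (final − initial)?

Before: C4 has 1 bond to C, 2 bonds to H, 1 bond to O → oxidation state -1.
After: C4 has 1 bond to C, 1 bond to H, 2 bonds to O → oxidation state +1.
Δ = +1 − (-1) = +2, so this is an oxidation at C4.

+2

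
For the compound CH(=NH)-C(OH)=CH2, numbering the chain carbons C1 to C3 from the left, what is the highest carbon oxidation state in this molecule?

+1

Count +1 for every bond to an atom more electronegative than carbon and −1 for every bond to one less electronegative; C–C bonds are 0. Tallying each carbon:
C1: 1C, 1H, 2N → 0 − 1 + 2 = +1
C2: 3C, 1O → 0 + 1 = +1
C3: 2C, 2H → 0 − 2 = -2
The highest value is +1.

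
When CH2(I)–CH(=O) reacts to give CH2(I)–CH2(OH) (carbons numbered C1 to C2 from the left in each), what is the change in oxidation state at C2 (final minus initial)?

-2

Before: C2 has 1 bond to C, 1 bond to H, 2 bonds to O → oxidation state +1.
After: C2 has 1 bond to C, 2 bonds to H, 1 bond to O → oxidation state -1.
Δ = -1 − (+1) = -2, so this is a reduction at C2.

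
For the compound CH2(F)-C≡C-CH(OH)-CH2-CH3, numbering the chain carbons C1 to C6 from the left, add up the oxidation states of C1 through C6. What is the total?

Count +1 for every bond to an atom more electronegative than carbon and −1 for every bond to one less electronegative; C–C bonds are 0. Tallying each carbon:
C1: 1C, 2H, 1F → 0 − 2 + 1 = -1
C2: 4C → 0 = 0
C3: 4C → 0 = 0
C4: 2C, 1H, 1O → 0 − 1 + 1 = 0
C5: 2C, 2H → 0 − 2 = -2
C6: 1C, 3H → 0 − 3 = -3
Sum = -1 + 0 + 0 + 0 − 2 − 3 = -6.

-6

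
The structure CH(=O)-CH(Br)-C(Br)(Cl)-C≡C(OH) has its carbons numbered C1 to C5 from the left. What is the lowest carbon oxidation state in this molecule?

Each bond to a more electronegative atom (O, N, halogen) counts +1, each bond to a less electronegative atom (H, metal, B, Si) counts −1, and each C–C bond counts 0. Tallying each carbon:
C1: 1C, 1H, 2O → 0 − 1 + 2 = +1
C2: 2C, 1H, 1Br → 0 − 1 + 1 = 0
C3: 2C, 1Cl, 1Br → 0 + 1 + 1 = +2
C4: 4C → 0 = 0
C5: 3C, 1O → 0 + 1 = +1
The lowest value is 0.

0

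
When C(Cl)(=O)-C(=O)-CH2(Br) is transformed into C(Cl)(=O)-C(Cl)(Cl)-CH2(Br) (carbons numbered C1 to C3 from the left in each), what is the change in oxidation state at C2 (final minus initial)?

0

Before: C2 has 2 bonds to C, 2 bonds to O → oxidation state +2.
After: C2 has 2 bonds to C, 2 bonds to Cl → oxidation state +2.
Δ = +2 − (+2) = 0, so no net redox change at C2.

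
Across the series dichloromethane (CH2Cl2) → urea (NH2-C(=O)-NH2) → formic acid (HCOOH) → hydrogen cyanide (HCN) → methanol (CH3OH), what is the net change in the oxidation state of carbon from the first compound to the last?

Carbon oxidation states along the series — dichloromethane: 0, urea: +4, formic acid: +2, hydrogen cyanide: +2, methanol: -2.
Net change = -2 − (0) = -2.

-2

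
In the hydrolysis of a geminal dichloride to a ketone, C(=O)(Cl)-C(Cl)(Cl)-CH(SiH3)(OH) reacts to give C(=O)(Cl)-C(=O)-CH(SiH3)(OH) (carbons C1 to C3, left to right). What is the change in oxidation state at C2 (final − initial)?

0

Before: C2 has 2 bonds to C, 2 bonds to Cl → oxidation state +2.
After: C2 has 2 bonds to C, 2 bonds to O → oxidation state +2.
Δ = +2 − (+2) = 0, so no net redox change at C2.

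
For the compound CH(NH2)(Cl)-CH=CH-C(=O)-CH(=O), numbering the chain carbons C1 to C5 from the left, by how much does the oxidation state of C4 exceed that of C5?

+1

C4: 2C, 2O → 0 + 2 = +2
C5: 1C, 1H, 2O → 0 − 1 + 2 = +1
Difference: +2 − (+1) = +1.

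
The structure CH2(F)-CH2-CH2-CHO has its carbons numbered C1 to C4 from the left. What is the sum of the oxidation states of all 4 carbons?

Tallying each carbon's bonds:
C1: 1C, 2H, 1F → 0 − 2 + 1 = -1
C2: 2C, 2H → 0 − 2 = -2
C3: 2C, 2H → 0 − 2 = -2
C4: 1C, 1H, 2O → 0 − 1 + 2 = +1
Sum = -1 − 2 − 2 + 1 = -4.

-4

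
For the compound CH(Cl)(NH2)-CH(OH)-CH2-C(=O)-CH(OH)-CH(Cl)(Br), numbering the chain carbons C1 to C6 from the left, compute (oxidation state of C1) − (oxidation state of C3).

C1: 1C, 1H, 1N, 1Cl → 0 − 1 + 1 + 1 = +1
C3: 2C, 2H → 0 − 2 = -2
Difference: +1 − (-2) = +3.

+3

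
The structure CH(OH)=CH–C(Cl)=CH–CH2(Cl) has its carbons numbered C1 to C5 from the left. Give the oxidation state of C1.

C1 has a double bond to C (2×0 = 0), one bond to O (+1), one bond to H (-1).
Oxidation state = 0 + 1 − 1 = 0.

0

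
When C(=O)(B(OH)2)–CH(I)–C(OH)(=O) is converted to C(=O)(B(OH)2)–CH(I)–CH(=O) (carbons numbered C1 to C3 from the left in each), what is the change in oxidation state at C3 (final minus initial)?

-2

Before: C3 has 1 bond to C, 3 bonds to O → oxidation state +3.
After: C3 has 1 bond to C, 1 bond to H, 2 bonds to O → oxidation state +1.
Δ = +1 − (+3) = -2, so this is a reduction at C3.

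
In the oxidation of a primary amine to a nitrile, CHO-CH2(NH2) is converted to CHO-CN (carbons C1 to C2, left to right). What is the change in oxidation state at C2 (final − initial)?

+4

Before: C2 has 1 bond to C, 2 bonds to H, 1 bond to N → oxidation state -1.
After: C2 has 1 bond to C, 3 bonds to N → oxidation state +3.
Δ = +3 − (-1) = +4, so this is an oxidation at C2.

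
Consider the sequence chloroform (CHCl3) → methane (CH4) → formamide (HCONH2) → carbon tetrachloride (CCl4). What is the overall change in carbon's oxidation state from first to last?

+2

Carbon oxidation states along the series — chloroform: +2, methane: -4, formamide: +2, carbon tetrachloride: +4.
Net change = +4 − (+2) = +2.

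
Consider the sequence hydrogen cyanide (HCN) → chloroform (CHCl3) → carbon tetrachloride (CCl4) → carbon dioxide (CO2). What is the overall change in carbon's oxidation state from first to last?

Carbon oxidation states along the series — hydrogen cyanide: +2, chloroform: +2, carbon tetrachloride: +4, carbon dioxide: +4.
Net change = +4 − (+2) = +2.

+2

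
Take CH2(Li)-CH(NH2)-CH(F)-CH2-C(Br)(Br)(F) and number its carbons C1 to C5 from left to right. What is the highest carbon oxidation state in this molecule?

Tallying each carbon's bonds:
C1: 1C, 2H, 1Li → 0 − 2 − 1 = -3
C2: 2C, 1H, 1N → 0 − 1 + 1 = 0
C3: 2C, 1H, 1F → 0 − 1 + 1 = 0
C4: 2C, 2H → 0 − 2 = -2
C5: 1C, 1F, 2Br → 0 + 1 + 2 = +3
The highest value is +3.

+3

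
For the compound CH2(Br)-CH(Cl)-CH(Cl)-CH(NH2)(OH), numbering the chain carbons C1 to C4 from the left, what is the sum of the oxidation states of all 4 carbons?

0

Tallying each carbon's bonds:
C1: 1C, 2H, 1Br → 0 − 2 + 1 = -1
C2: 2C, 1H, 1Cl → 0 − 1 + 1 = 0
C3: 2C, 1H, 1Cl → 0 − 1 + 1 = 0
C4: 1C, 1H, 1O, 1N → 0 − 1 + 1 + 1 = +1
Sum = -1 + 0 + 0 + 1 = 0.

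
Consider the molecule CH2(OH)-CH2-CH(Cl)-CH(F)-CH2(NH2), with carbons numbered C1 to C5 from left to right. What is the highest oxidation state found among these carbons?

Count +1 for every bond to an atom more electronegative than carbon and −1 for every bond to one less electronegative; C–C bonds are 0. Tallying each carbon:
C1: 1C, 2H, 1O → 0 − 2 + 1 = -1
C2: 2C, 2H → 0 − 2 = -2
C3: 2C, 1H, 1Cl → 0 − 1 + 1 = 0
C4: 2C, 1H, 1F → 0 − 1 + 1 = 0
C5: 1C, 2H, 1N → 0 − 2 + 1 = -1
The highest value is 0.

0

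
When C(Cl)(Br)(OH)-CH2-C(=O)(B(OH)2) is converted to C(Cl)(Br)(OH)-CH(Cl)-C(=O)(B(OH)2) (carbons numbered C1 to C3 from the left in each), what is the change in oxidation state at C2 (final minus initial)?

+2

Before: C2 has 2 bonds to C, 2 bonds to H → oxidation state -2.
After: C2 has 2 bonds to C, 1 bond to H, 1 bond to Cl → oxidation state 0.
Δ = 0 − (-2) = +2, so this is an oxidation at C2.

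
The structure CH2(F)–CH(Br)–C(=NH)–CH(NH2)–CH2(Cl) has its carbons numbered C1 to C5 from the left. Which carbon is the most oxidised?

C3

Each bond to a more electronegative atom (O, N, halogen) counts +1, each bond to a less electronegative atom (H, metal, B, Si) counts −1, and each C–C bond counts 0. Tallying each carbon:
C1: 1C, 2H, 1F → 0 − 2 + 1 = -1
C2: 2C, 1H, 1Br → 0 − 1 + 1 = 0
C3: 2C, 2N → 0 + 2 = +2
C4: 2C, 1H, 1N → 0 − 1 + 1 = 0
C5: 1C, 2H, 1Cl → 0 − 2 + 1 = -1
The most oxidised carbon is C3 at +2.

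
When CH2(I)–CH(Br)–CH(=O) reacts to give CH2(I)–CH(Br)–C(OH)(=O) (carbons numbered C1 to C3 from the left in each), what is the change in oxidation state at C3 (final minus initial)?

Before: C3 has 1 bond to C, 1 bond to H, 2 bonds to O → oxidation state +1.
After: C3 has 1 bond to C, 3 bonds to O → oxidation state +3.
Δ = +3 − (+1) = +2, so this is an oxidation at C3.

+2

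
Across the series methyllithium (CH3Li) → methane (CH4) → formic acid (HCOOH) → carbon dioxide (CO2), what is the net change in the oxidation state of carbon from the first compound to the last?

Carbon oxidation states along the series — methyllithium: -4, methane: -4, formic acid: +2, carbon dioxide: +4.
Net change = +4 − (-4) = +8.

+8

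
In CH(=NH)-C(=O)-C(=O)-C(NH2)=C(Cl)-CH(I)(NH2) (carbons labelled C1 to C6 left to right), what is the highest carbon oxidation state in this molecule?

Tallying each carbon's bonds:
C1: 1C, 1H, 2N → 0 − 1 + 2 = +1
C2: 2C, 2O → 0 + 2 = +2
C3: 2C, 2O → 0 + 2 = +2
C4: 3C, 1N → 0 + 1 = +1
C5: 3C, 1Cl → 0 + 1 = +1
C6: 1C, 1H, 1N, 1I → 0 − 1 + 1 + 1 = +1
The highest value is +2.

+2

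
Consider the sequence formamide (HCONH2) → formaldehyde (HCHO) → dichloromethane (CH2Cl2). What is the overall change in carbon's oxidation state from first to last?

Carbon oxidation states along the series — formamide: +2, formaldehyde: 0, dichloromethane: 0.
Net change = 0 − (+2) = -2.

-2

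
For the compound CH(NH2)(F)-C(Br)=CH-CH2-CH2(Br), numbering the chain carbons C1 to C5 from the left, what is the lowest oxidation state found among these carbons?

Each bond to a more electronegative atom (O, N, halogen) counts +1, each bond to a less electronegative atom (H, metal, B, Si) counts −1, and each C–C bond counts 0. Tallying each carbon:
C1: 1C, 1H, 1N, 1F → 0 − 1 + 1 + 1 = +1
C2: 3C, 1Br → 0 + 1 = +1
C3: 3C, 1H → 0 − 1 = -1
C4: 2C, 2H → 0 − 2 = -2
C5: 1C, 2H, 1Br → 0 − 2 + 1 = -1
The lowest value is -2.

-2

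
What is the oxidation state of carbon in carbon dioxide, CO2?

Assign +1 per bond to O/N/halogen, −1 per bond to H or an electropositive element, and 0 per bond to carbon.
The carbon has a double bond to O (2×+1 = +2), a double bond to O (2×+1 = +2).
Oxidation state = +2 + 2 = +4.

+4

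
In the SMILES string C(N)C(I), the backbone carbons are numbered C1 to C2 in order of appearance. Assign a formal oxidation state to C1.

-1

C1 has one bond to C (0), one bond to N (+1), one bond to H (-1), one bond to H (-1).
Oxidation state = 0 + 1 − 1 − 1 = -1.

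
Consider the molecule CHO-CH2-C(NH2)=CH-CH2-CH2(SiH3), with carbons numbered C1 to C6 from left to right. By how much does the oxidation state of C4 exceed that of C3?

C4: 3C, 1H → 0 − 1 = -1
C3: 3C, 1N → 0 + 1 = +1
Difference: -1 − (+1) = -2.

-2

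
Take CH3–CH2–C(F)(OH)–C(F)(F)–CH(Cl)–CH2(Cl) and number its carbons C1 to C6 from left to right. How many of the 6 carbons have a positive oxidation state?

Assign +1 per bond to O/N/halogen, −1 per bond to H or an electropositive element, and 0 per bond to carbon. Tallying each carbon:
C1: 1C, 3H → 0 − 3 = -3
C2: 2C, 2H → 0 − 2 = -2
C3: 2C, 1O, 1F → 0 + 1 + 1 = +2
C4: 2C, 2F → 0 + 2 = +2
C5: 2C, 1H, 1Cl → 0 − 1 + 1 = 0
C6: 1C, 2H, 1Cl → 0 − 2 + 1 = -1
2 carbons (C3, C4) meet the condition.

2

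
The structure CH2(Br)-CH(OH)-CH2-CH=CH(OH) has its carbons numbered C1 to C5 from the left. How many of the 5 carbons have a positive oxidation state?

Count +1 for every bond to an atom more electronegative than carbon and −1 for every bond to one less electronegative; C–C bonds are 0. Tallying each carbon:
C1: 1C, 2H, 1Br → 0 − 2 + 1 = -1
C2: 2C, 1H, 1O → 0 − 1 + 1 = 0
C3: 2C, 2H → 0 − 2 = -2
C4: 3C, 1H → 0 − 1 = -1
C5: 2C, 1H, 1O → 0 − 1 + 1 = 0
0 carbons meet the condition.

0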